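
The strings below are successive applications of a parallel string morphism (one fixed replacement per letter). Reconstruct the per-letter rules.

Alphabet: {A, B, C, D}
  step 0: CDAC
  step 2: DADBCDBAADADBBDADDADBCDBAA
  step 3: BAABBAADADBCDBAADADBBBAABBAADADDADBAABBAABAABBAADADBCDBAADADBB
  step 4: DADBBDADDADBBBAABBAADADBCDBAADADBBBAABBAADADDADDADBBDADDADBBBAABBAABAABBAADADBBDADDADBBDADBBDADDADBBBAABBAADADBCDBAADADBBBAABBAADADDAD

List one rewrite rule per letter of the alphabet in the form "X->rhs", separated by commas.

A->B, B->DAD, C->BCD, D->BAA

  step 3 ⇒ step 4: BAABBAADADBCDBAADADBBBAABBAADADDADBAABBAABAABBAADADBCDBAADADBB ⇒ DAD·B·B·DAD·DAD·B·B·BAA·B·BAA·DAD·BCD·BAA·DAD·B·B·BAA·B·BAA·DAD·DAD·DAD·B·B·DAD·DAD·B·B·BAA·B·BAA·BAA·B·BAA·DAD·B·B·DAD·DAD·B·B·DAD·B·B·DAD·DAD·B·B·BAA·B·BAA·DAD·BCD·BAA·DAD·B·B·BAA·B·BAA·DAD·DAD
    A ↦ B
    B ↦ DAD
    C ↦ BCD
    D ↦ BAA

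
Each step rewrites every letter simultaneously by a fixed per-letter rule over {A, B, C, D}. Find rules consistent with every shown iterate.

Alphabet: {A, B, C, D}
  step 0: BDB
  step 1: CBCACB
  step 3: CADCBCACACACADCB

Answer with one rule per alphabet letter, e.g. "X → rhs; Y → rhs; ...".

A->DD, B->CB, C->D, D->CA

  step 0 ⇒ step 1: BDB ⇒ CB·CA·CB
    B ↦ CB
    D ↦ CA
    A ↦ DD  (constrained at step 1)
    C ↦ D  (constrained at step 1)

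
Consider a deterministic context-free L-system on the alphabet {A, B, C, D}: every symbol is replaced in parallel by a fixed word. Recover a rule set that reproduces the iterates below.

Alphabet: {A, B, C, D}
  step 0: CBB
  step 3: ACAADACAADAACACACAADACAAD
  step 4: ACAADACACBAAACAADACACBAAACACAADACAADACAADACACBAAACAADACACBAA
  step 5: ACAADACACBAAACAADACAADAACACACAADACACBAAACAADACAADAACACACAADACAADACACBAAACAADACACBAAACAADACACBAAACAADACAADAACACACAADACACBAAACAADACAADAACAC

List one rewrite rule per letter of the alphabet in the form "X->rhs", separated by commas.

A->AC, B->A, C->AAD, D->BAA

  step 4 ⇒ step 5: ACAADACACBAAACAADACACBAAACACAADACAADACAADACACBAAACAADACACBAA ⇒ AC·AAD·AC·AC·BAA·AC·AAD·AC·AAD·A·AC·AC·AC·AAD·AC·AC·BAA·AC·AAD·AC·AAD·A·AC·AC·AC·AAD·AC·AAD·AC·AC·BAA·AC·AAD·AC·AC·BAA·AC·AAD·AC·AC·BAA·AC·AAD·AC·AAD·A·AC·AC·AC·AAD·AC·AC·BAA·AC·AAD·AC·AAD·A·AC·AC
    A ↦ AC
    B ↦ A
    C ↦ AAD
    D ↦ BAA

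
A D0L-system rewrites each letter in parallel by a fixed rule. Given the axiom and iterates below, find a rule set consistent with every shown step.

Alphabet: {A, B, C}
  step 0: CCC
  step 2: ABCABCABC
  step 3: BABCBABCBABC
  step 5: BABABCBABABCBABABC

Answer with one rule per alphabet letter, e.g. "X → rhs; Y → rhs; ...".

  step 2 ⇒ step 3: ABCABCABC ⇒ B·A·BC·B·A·BC·B·A·BC
    A ↦ B
    B ↦ A
    C ↦ BC

A->B, B->A, C->BC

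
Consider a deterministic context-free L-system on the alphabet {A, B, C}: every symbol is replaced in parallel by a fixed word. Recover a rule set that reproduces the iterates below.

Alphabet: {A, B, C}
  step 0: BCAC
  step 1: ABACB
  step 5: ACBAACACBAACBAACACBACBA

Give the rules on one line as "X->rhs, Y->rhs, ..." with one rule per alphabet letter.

A->AC, B->A, C->B

  step 0 ⇒ step 1: BCAC ⇒ A·B·AC·B
    A ↦ AC
    B ↦ A
    C ↦ B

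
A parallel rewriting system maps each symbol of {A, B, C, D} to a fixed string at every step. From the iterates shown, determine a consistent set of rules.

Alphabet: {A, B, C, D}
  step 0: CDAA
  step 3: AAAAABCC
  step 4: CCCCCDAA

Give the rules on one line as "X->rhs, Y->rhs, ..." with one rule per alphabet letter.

A->C, B->D, C->A, D->AAB

  step 3 ⇒ step 4: AAAAABCC ⇒ C·C·C·C·C·D·A·A
    A ↦ C
    B ↦ D
    C ↦ A
    D ↦ AAB  (constrained at step 0)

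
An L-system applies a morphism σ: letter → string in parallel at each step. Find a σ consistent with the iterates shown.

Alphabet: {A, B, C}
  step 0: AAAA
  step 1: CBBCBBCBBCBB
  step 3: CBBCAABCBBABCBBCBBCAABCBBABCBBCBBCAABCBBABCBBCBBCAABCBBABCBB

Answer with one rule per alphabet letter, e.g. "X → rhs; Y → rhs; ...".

A->CBB, B->CA, C->AB

  step 0 ⇒ step 1: AAAA ⇒ CBB·CBB·CBB·CBB
    A ↦ CBB
    B ↦ CA  (constrained at step 1)
    C ↦ AB  (constrained at step 1)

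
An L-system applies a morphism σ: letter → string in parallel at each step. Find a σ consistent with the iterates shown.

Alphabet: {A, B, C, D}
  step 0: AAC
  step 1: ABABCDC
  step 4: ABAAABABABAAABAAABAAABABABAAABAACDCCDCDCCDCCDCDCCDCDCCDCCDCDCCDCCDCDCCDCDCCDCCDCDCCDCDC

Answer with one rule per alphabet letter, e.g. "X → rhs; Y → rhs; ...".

  step 0 ⇒ step 1: AAC ⇒ AB·AB·CDC
    A ↦ AB
    C ↦ CDC
    B ↦ AA  (constrained at step 1)
    D ↦ CD  (constrained at step 1)

A->AB, B->AA, C->CDC, D->CD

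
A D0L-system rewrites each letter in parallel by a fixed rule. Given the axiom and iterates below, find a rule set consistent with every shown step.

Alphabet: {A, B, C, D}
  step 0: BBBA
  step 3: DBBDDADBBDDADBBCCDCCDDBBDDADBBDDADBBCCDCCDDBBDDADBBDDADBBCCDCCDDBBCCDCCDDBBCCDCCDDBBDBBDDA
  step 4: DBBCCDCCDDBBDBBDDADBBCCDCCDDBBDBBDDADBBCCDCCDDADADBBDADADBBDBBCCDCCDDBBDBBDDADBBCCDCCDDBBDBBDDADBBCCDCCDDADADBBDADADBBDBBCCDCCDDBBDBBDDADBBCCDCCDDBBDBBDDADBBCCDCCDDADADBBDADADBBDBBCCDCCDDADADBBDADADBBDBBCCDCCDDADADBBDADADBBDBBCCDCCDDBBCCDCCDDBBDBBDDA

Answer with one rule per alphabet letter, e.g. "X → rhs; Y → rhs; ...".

  step 3 ⇒ step 4: DBBDDADBBDDADBBCCDCCDDBBDDADBBDDADBBCCDCCDDBBDDADBBDDADBBCCDCCDDBBCCDCCDDBBCCDCCDDBBDBBDDA ⇒ DBB·CCD·CCD·DBB·DBB·DDA·DBB·CCD·CCD·DBB·DBB·DDA·DBB·CCD·CCD·DA·DA·DBB·DA·DA·DBB·DBB·CCD·CCD·DBB·DBB·DDA·DBB·CCD·CCD·DBB·DBB·DDA·DBB·CCD·CCD·DA·DA·DBB·DA·DA·DBB·DBB·CCD·CCD·DBB·DBB·DDA·DBB·CCD·CCD·DBB·DBB·DDA·DBB·CCD·CCD·DA·DA·DBB·DA·DA·DBB·DBB·CCD·CCD·DA·DA·DBB·DA·DA·DBB·DBB·CCD·CCD·DA·DA·DBB·DA·DA·DBB·DBB·CCD·CCD·DBB·CCD·CCD·DBB·DBB·DDA
    A ↦ DDA
    B ↦ CCD
    C ↦ DA
    D ↦ DBB

A->DDA, B->CCD, C->DA, D->DBB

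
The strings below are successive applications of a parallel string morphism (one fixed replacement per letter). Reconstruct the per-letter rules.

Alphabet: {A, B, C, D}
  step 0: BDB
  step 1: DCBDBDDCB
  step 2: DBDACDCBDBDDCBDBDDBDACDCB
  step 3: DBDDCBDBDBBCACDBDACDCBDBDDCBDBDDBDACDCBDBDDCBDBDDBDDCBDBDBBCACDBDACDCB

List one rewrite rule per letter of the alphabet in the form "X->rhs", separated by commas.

A->BBC, B->DCB, C->AC, D->DBD

  step 2 ⇒ step 3: DBDACDCBDBDDCBDBDDBDACDCB ⇒ DBD·DCB·DBD·BBC·AC·DBD·AC·DCB·DBD·DCB·DBD·DBD·AC·DCB·DBD·DCB·DBD·DBD·DCB·DBD·BBC·AC·DBD·AC·DCB
    A ↦ BBC
    B ↦ DCB
    C ↦ AC
    D ↦ DBD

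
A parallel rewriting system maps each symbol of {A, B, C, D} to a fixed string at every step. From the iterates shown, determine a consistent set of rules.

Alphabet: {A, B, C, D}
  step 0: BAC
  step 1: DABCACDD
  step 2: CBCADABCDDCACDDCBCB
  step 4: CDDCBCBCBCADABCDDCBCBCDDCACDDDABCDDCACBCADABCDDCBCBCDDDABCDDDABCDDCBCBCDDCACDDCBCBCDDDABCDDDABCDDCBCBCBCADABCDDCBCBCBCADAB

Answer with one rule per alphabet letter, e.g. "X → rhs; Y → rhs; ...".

A->CA, B->DAB, C->CDD, D->CB

  step 1 ⇒ step 2: DABCACDD ⇒ CB·CA·DAB·CDD·CA·CDD·CB·CB
    A ↦ CA
    B ↦ DAB
    C ↦ CDD
    D ↦ CB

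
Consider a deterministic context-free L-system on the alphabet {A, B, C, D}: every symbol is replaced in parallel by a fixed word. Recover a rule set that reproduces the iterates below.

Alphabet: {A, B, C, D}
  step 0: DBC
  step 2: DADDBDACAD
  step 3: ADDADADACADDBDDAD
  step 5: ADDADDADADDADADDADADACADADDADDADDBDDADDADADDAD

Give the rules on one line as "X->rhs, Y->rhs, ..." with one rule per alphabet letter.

A->D, B->AC, C->BD, D->AD

  step 2 ⇒ step 3: DADDBDACAD ⇒ AD·D·AD·AD·AC·AD·D·BD·D·AD
    A ↦ D
    B ↦ AC
    C ↦ BD
    D ↦ AD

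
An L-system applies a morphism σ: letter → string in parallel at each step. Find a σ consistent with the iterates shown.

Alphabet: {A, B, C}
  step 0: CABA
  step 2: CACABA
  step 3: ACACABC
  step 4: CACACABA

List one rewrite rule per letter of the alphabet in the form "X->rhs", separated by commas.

  step 3 ⇒ step 4: ACACABC ⇒ C·A·C·A·C·AB·A
    A ↦ C
    B ↦ AB
    C ↦ A

A->C, B->AB, C->A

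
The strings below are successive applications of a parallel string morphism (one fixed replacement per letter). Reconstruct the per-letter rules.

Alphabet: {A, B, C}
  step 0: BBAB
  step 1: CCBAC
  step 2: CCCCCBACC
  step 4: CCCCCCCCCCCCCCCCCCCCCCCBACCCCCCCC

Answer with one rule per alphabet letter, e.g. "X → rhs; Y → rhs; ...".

A->BA, B->C, C->CC

  step 1 ⇒ step 2: CCBAC ⇒ CC·CC·C·BA·CC
    A ↦ BA
    B ↦ C
    C ↦ CC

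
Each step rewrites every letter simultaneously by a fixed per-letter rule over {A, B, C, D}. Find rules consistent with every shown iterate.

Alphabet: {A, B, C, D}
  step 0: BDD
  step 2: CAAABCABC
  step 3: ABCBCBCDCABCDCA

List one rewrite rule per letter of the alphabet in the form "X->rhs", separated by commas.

A->BC, B->DC, C->A, D->CA

  step 2 ⇒ step 3: CAAABCABC ⇒ A·BC·BC·BC·DC·A·BC·DC·A
    A ↦ BC
    B ↦ DC
    C ↦ A
    D ↦ CA  (constrained at step 0)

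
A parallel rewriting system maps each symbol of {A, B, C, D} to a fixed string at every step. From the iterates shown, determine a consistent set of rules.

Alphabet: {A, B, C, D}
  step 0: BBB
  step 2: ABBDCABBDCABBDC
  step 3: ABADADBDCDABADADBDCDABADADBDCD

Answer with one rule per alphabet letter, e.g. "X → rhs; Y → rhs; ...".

A->AB, B->AD, C->D, D->BDC

  step 2 ⇒ step 3: ABBDCABBDCABBDC ⇒ AB·AD·AD·BDC·D·AB·AD·AD·BDC·D·AB·AD·AD·BDC·D
    A ↦ AB
    B ↦ AD
    C ↦ D
    D ↦ BDC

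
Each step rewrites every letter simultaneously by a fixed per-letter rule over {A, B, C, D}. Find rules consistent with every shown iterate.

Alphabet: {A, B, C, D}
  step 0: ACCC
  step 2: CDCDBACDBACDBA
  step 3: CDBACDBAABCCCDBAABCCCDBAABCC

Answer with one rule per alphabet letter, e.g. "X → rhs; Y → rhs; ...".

  step 2 ⇒ step 3: CDCDBACDBACDBA ⇒ CD·BA·CD·BA·ABC·C·CD·BA·ABC·C·CD·BA·ABC·C
    A ↦ C
    B ↦ ABC
    C ↦ CD
    D ↦ BA

A->C, B->ABC, C->CD, D->BA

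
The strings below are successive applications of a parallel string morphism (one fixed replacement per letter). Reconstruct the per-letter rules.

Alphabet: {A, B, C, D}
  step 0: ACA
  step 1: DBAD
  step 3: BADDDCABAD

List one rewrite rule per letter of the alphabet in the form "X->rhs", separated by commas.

A->D, B->AA, C->BA, D->CA

  step 0 ⇒ step 1: ACA ⇒ D·BA·D
    A ↦ D
    C ↦ BA
    B ↦ AA  (constrained at step 1)
    D ↦ CA  (constrained at step 1)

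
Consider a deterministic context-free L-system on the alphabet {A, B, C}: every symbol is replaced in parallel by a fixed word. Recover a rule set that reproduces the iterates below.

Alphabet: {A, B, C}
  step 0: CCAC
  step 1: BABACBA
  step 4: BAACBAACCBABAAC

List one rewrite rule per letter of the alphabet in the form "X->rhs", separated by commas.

  step 0 ⇒ step 1: CCAC ⇒ BA·BA·C·BA
    A ↦ C
    C ↦ BA
    B ↦ A  (constrained at step 1)

A->C, B->A, C->BA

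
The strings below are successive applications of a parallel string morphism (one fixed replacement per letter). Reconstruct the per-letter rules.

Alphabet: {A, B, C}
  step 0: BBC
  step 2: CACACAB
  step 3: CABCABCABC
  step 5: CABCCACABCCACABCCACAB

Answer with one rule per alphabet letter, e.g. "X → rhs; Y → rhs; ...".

A->B, B->C, C->CA

  step 2 ⇒ step 3: CACACAB ⇒ CA·B·CA·B·CA·B·C
    A ↦ B
    B ↦ C
    C ↦ CA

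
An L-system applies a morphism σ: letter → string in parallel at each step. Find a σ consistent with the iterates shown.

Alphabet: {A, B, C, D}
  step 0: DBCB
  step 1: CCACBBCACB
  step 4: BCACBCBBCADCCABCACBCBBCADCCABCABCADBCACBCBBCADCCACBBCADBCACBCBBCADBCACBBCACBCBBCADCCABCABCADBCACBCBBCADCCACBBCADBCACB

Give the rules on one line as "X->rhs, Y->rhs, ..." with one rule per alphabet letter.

  step 0 ⇒ step 1: DBCB ⇒ CCA·CB·BCA·CB
    B ↦ CB
    C ↦ BCA
    D ↦ CCA
    A ↦ D  (constrained at step 1)

A->D, B->CB, C->BCA, D->CCA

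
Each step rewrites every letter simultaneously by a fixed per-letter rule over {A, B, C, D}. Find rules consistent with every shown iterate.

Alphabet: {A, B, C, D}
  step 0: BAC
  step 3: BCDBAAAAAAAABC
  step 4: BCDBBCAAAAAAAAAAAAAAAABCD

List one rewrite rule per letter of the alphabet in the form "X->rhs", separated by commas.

A->AA, B->BC, C->D, D->B

  step 3 ⇒ step 4: BCDBAAAAAAAABC ⇒ BC·D·B·BC·AA·AA·AA·AA·AA·AA·AA·AA·BC·D
    A ↦ AA
    B ↦ BC
    C ↦ D
    D ↦ B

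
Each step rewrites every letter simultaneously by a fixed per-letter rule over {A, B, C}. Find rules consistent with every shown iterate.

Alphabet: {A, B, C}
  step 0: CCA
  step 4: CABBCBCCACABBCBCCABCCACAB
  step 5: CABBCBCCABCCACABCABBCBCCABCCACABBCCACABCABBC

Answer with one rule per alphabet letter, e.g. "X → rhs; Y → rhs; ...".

A->B, B->BC, C->CA

  step 4 ⇒ step 5: CABBCBCCACABBCBCCABCCACAB ⇒ CA·B·BC·BC·CA·BC·CA·CA·B·CA·B·BC·BC·CA·BC·CA·CA·B·BC·CA·CA·B·CA·B·BC
    A ↦ B
    B ↦ BC
    C ↦ CA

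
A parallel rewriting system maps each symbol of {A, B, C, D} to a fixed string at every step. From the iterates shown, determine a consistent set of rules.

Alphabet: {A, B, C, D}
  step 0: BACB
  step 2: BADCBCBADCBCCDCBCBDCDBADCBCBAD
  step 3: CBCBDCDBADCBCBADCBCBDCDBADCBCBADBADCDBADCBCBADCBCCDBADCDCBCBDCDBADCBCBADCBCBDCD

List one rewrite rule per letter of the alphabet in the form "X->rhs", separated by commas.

A->BD, B->CBC, C->BAD, D->CD

  step 2 ⇒ step 3: BADCBCBADCBCCDCBCBDCDBADCBCBAD ⇒ CBC·BD·CD·BAD·CBC·BAD·CBC·BD·CD·BAD·CBC·BAD·BAD·CD·BAD·CBC·BAD·CBC·CD·BAD·CD·CBC·BD·CD·BAD·CBC·BAD·CBC·BD·CD
    A ↦ BD
    B ↦ CBC
    C ↦ BAD
    D ↦ CD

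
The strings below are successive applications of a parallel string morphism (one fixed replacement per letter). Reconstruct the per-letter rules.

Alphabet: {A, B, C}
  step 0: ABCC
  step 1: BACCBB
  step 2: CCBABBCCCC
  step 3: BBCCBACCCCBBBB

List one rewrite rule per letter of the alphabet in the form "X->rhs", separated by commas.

A->BA, B->CC, C->B

  step 2 ⇒ step 3: CCBABBCCCC ⇒ B·B·CC·BA·CC·CC·B·B·B·B
    A ↦ BA
    B ↦ CC
    C ↦ B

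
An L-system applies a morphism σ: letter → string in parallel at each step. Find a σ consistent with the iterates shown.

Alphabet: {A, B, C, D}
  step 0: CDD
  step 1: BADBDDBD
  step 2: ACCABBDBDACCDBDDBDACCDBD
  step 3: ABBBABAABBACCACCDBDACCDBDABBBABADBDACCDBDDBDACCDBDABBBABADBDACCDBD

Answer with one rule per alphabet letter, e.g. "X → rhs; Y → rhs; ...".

A->ABB, B->ACC, C->BA, D->DBD

  step 2 ⇒ step 3: ACCABBDBDACCDBDDBDACCDBD ⇒ ABB·BA·BA·ABB·ACC·ACC·DBD·ACC·DBD·ABB·BA·BA·DBD·ACC·DBD·DBD·ACC·DBD·ABB·BA·BA·DBD·ACC·DBD
    A ↦ ABB
    B ↦ ACC
    C ↦ BA
    D ↦ DBD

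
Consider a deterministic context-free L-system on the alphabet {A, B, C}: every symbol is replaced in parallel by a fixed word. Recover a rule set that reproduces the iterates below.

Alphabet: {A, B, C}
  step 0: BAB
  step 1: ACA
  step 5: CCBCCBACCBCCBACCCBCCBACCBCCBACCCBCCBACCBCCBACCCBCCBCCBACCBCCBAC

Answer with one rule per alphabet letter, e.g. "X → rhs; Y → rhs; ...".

  step 0 ⇒ step 1: BAB ⇒ A·C·A
    A ↦ C
    B ↦ A
    C ↦ CCB  (constrained at step 1)

A->C, B->A, C->CCB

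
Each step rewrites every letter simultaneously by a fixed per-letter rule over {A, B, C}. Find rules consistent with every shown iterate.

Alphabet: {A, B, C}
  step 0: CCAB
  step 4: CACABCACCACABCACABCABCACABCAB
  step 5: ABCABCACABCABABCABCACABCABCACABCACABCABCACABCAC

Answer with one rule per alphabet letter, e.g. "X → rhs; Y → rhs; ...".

A->C, B->AC, C->AB

  step 4 ⇒ step 5: CACABCACCACABCACABCABCACABCAB ⇒ AB·C·AB·C·AC·AB·C·AB·AB·C·AB·C·AC·AB·C·AB·C·AC·AB·C·AC·AB·C·AB·C·AC·AB·C·AC
    A ↦ C
    B ↦ AC
    C ↦ AB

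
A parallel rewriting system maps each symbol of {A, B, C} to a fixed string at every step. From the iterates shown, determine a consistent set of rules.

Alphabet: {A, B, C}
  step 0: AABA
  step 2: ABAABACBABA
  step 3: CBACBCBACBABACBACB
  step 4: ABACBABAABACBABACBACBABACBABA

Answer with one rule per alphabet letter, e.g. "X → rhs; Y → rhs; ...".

  step 3 ⇒ step 4: CBACBCBACBABACBACB ⇒ AB·A·CB·AB·A·AB·A·CB·AB·A·CB·A·CB·AB·A·CB·AB·A
    A ↦ CB
    B ↦ A
    C ↦ AB

A->CB, B->A, C->AB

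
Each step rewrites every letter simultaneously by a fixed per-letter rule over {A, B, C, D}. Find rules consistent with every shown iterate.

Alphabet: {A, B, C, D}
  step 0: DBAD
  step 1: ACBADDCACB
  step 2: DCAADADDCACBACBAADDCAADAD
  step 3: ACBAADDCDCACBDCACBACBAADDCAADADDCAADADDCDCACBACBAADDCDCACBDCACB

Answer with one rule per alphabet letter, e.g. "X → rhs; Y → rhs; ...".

  step 2 ⇒ step 3: DCAADADDCACBACBAADDCAADAD ⇒ ACB·AAD·DC·DC·ACB·DC·ACB·ACB·AAD·DC·AAD·AD·DC·AAD·AD·DC·DC·ACB·ACB·AAD·DC·DC·ACB·DC·ACB
    A ↦ DC
    B ↦ AD
    C ↦ AAD
    D ↦ ACB

A->DC, B->AD, C->AAD, D->ACB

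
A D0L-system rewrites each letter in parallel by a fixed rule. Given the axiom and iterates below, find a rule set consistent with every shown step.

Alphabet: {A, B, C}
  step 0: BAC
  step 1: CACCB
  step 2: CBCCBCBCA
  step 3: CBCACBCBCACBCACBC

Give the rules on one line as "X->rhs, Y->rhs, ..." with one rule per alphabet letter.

  step 2 ⇒ step 3: CBCCBCBCA ⇒ CB·CA·CB·CB·CA·CB·CA·CB·C
    A ↦ C
    B ↦ CA
    C ↦ CB

A->C, B->CA, C->CB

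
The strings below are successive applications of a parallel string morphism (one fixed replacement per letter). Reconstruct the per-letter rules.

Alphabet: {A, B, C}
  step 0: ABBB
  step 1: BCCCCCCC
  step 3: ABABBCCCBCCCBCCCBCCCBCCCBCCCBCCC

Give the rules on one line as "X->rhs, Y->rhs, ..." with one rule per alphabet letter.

  step 0 ⇒ step 1: ABBB ⇒ BC·CC·CC·CC
    A ↦ BC
    B ↦ CC
    C ↦ AB  (constrained at step 1)

A->BC, B->CC, C->AB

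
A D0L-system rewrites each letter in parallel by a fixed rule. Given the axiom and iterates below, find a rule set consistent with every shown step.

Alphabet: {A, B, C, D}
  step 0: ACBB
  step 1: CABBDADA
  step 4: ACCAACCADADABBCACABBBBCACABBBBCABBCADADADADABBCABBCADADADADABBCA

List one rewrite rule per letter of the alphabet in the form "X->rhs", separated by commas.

A->CA, B->DA, C->BB, D->AC

  step 0 ⇒ step 1: ACBB ⇒ CA·BB·DA·DA
    A ↦ CA
    B ↦ DA
    C ↦ BB
    D ↦ AC  (constrained at step 1)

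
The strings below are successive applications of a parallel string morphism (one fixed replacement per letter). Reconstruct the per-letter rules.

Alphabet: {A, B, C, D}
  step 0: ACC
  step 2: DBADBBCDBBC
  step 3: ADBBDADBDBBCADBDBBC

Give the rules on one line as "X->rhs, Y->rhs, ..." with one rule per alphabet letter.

  step 2 ⇒ step 3: DBADBBCDBBC ⇒ A·DB·BD·A·DB·DB·BC·A·DB·DB·BC
    A ↦ BD
    B ↦ DB
    C ↦ BC
    D ↦ A

A->BD, B->DB, C->BC, D->A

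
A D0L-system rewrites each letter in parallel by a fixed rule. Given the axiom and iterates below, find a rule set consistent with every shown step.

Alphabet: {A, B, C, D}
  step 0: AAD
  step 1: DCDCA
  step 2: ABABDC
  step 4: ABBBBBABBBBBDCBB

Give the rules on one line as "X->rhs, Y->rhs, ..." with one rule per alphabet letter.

  step 1 ⇒ step 2: DCDCA ⇒ A·B·A·B·DC
    A ↦ DC
    C ↦ B
    D ↦ A
    B ↦ BB  (constrained at step 2)

A->DC, B->BB, C->B, D->A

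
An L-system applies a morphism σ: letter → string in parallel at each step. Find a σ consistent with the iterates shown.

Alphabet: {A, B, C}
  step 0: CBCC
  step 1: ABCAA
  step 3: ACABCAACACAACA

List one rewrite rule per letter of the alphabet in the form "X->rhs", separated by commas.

  step 0 ⇒ step 1: CBCC ⇒ A·BC·A·A
    B ↦ BC
    C ↦ A
    A ↦ AC  (constrained at step 1)

A->AC, B->BC, C->A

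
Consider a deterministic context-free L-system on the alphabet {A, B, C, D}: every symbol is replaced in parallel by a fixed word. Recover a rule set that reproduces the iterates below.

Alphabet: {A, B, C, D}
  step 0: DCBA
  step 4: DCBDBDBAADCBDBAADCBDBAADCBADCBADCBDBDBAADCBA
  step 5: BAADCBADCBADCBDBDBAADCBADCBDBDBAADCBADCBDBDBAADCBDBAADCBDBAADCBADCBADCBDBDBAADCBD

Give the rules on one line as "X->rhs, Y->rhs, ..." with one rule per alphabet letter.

  step 4 ⇒ step 5: DCBDBDBAADCBDBAADCBDBAADCBADCBADCBDBDBAADCBA ⇒ BA·A·DC·BA·DC·BA·DC·BD·BD·BA·A·DC·BA·DC·BD·BD·BA·A·DC·BA·DC·BD·BD·BA·A·DC·BD·BA·A·DC·BD·BA·A·DC·BA·DC·BA·DC·BD·BD·BA·A·DC·BD
    A ↦ BD
    B ↦ DC
    C ↦ A
    D ↦ BA

A->BD, B->DC, C->A, D->BA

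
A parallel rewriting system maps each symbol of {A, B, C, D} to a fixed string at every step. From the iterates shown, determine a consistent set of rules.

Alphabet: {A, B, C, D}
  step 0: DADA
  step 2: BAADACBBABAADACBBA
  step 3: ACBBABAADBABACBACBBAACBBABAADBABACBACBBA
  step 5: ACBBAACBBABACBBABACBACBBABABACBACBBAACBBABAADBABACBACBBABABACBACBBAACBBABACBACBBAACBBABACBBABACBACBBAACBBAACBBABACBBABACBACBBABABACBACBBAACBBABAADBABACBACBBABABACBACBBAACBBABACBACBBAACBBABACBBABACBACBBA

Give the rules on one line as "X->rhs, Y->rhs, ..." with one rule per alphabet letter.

A->BA, B->ACB, C->B, D->AD

  step 2 ⇒ step 3: BAADACBBABAADACBBA ⇒ ACB·BA·BA·AD·BA·B·ACB·ACB·BA·ACB·BA·BA·AD·BA·B·ACB·ACB·BA
    A ↦ BA
    B ↦ ACB
    C ↦ B
    D ↦ AD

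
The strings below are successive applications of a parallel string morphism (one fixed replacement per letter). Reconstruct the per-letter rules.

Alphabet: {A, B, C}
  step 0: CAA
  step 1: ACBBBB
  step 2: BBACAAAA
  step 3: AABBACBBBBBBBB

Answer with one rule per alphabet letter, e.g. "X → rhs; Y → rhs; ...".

A->BB, B->A, C->AC

  step 2 ⇒ step 3: BBACAAAA ⇒ A·A·BB·AC·BB·BB·BB·BB
    A ↦ BB
    B ↦ A
    C ↦ AC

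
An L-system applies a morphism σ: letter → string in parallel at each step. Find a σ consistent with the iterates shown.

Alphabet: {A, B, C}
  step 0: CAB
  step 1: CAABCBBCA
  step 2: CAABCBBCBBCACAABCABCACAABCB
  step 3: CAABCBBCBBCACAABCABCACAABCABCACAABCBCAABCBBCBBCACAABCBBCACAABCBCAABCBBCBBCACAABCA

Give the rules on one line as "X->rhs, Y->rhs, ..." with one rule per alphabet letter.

A->BCB, B->BCA, C->CAA

  step 2 ⇒ step 3: CAABCBBCBBCACAABCABCACAABCB ⇒ CAA·BCB·BCB·BCA·CAA·BCA·BCA·CAA·BCA·BCA·CAA·BCB·CAA·BCB·BCB·BCA·CAA·BCB·BCA·CAA·BCB·CAA·BCB·BCB·BCA·CAA·BCA
    A ↦ BCB
    B ↦ BCA
    C ↦ CAA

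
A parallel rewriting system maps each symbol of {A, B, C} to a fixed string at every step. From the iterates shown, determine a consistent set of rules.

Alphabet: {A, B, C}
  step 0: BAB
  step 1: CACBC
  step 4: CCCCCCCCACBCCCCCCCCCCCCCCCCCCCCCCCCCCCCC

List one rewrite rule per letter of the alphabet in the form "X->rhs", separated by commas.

  step 0 ⇒ step 1: BAB ⇒ C·ACB·C
    A ↦ ACB
    B ↦ C
    C ↦ CC  (constrained at step 1)

A->ACB, B->C, C->CC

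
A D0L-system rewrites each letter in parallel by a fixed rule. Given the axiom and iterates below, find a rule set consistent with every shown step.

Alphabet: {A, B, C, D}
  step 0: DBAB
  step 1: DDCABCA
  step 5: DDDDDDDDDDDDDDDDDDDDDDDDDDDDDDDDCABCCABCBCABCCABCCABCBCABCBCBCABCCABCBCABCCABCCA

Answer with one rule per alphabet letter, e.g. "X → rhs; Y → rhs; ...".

A->B, B->CA, C->BC, D->DD

  step 0 ⇒ step 1: DBAB ⇒ DD·CA·B·CA
    A ↦ B
    B ↦ CA
    D ↦ DD
    C ↦ BC  (constrained at step 1)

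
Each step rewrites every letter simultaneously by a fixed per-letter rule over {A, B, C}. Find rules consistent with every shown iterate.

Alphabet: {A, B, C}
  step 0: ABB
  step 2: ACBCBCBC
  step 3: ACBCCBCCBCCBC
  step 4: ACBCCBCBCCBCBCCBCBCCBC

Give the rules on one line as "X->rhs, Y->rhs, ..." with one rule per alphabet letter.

A->AC, B->C, C->BC

  step 3 ⇒ step 4: ACBCCBCCBCCBC ⇒ AC·BC·C·BC·BC·C·BC·BC·C·BC·BC·C·BC
    A ↦ AC
    B ↦ C
    C ↦ BC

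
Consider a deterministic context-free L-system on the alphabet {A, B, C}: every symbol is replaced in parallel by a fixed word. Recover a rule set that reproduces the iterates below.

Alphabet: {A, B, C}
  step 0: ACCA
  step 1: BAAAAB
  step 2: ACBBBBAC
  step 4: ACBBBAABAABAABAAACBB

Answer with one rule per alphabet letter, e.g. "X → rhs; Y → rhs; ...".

A->B, B->AC, C->AA

  step 1 ⇒ step 2: BAAAAB ⇒ AC·B·B·B·B·AC
    A ↦ B
    B ↦ AC
  step 0 ⇒ step 1: ACCA ⇒ B·AA·AA·B
    C ↦ AA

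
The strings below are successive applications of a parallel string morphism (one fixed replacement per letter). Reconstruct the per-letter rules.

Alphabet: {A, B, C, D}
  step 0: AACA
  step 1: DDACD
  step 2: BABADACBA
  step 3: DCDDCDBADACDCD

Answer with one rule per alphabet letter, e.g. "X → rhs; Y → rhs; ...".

  step 2 ⇒ step 3: BABADACBA ⇒ DC·D·DC·D·BA·D·AC·DC·D
    A ↦ D
    B ↦ DC
    C ↦ AC
    D ↦ BA

A->D, B->DC, C->AC, D->BA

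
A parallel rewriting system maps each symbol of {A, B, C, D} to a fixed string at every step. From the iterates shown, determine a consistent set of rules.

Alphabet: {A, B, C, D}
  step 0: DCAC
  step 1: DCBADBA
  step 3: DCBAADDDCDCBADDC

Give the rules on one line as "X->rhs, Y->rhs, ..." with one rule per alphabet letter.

  step 0 ⇒ step 1: DCAC ⇒ DC·BA·D·BA
    A ↦ D
    C ↦ BA
    D ↦ DC
    B ↦ A  (constrained at step 1)

A->D, B->A, C->BA, D->DC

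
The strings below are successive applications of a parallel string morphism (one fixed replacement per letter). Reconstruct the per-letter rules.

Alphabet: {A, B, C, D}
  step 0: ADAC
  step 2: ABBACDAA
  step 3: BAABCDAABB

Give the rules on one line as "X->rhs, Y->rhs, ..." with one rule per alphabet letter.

  step 2 ⇒ step 3: ABBACDAA ⇒ B·A·A·B·CD·AA·B·B
    A ↦ B
    B ↦ A
    C ↦ CD
    D ↦ AA

A->B, B->A, C->CD, D->AA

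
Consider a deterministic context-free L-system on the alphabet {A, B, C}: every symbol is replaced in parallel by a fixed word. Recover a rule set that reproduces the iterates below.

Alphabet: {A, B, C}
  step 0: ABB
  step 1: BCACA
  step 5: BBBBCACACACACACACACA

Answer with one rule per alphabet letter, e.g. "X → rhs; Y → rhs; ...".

A->B, B->CA, C->B

  step 0 ⇒ step 1: ABB ⇒ B·CA·CA
    A ↦ B
    B ↦ CA
    C ↦ B  (constrained at step 1)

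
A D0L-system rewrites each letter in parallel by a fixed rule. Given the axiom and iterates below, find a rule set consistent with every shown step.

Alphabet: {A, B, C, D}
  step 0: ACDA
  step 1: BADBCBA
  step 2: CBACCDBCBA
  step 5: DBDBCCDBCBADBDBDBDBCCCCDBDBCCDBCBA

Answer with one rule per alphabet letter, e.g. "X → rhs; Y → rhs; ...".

A->BA, B->C, C->DB, D->C

  step 1 ⇒ step 2: BADBCBA ⇒ C·BA·C·C·DB·C·BA
    A ↦ BA
    B ↦ C
    C ↦ DB
    D ↦ C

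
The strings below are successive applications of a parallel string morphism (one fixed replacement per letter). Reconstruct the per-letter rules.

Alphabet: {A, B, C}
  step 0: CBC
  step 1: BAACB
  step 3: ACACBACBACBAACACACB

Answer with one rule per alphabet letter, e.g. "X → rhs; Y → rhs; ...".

  step 0 ⇒ step 1: CBC ⇒ B·AAC·B
    B ↦ AAC
    C ↦ B
    A ↦ AC  (constrained at step 1)

A->AC, B->AAC, C->B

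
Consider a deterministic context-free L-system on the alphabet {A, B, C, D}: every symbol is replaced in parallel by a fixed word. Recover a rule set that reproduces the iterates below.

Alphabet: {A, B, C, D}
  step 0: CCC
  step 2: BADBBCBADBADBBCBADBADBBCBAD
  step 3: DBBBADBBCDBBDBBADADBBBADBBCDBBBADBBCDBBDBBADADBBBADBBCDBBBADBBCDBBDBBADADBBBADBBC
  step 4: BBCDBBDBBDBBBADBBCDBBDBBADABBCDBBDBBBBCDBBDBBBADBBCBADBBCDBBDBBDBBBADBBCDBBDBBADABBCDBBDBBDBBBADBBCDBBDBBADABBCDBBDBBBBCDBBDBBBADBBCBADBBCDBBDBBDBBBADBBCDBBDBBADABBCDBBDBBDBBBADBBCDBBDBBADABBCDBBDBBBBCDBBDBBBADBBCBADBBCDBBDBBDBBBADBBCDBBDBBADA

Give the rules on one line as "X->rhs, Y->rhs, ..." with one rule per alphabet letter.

  step 3 ⇒ step 4: DBBBADBBCDBBDBBADADBBBADBBCDBBBADBBCDBBDBBADADBBBADBBCDBBBADBBCDBBDBBADADBBBADBBC ⇒ BBC·DBB·DBB·DBB·BAD·BBC·DBB·DBB·ADA·BBC·DBB·DBB·BBC·DBB·DBB·BAD·BBC·BAD·BBC·DBB·DBB·DBB·BAD·BBC·DBB·DBB·ADA·BBC·DBB·DBB·DBB·BAD·BBC·DBB·DBB·ADA·BBC·DBB·DBB·BBC·DBB·DBB·BAD·BBC·BAD·BBC·DBB·DBB·DBB·BAD·BBC·DBB·DBB·ADA·BBC·DBB·DBB·DBB·BAD·BBC·DBB·DBB·ADA·BBC·DBB·DBB·BBC·DBB·DBB·BAD·BBC·BAD·BBC·DBB·DBB·DBB·BAD·BBC·DBB·DBB·ADA
    A ↦ BAD
    B ↦ DBB
    C ↦ ADA
    D ↦ BBC

A->BAD, B->DBB, C->ADA, D->BBC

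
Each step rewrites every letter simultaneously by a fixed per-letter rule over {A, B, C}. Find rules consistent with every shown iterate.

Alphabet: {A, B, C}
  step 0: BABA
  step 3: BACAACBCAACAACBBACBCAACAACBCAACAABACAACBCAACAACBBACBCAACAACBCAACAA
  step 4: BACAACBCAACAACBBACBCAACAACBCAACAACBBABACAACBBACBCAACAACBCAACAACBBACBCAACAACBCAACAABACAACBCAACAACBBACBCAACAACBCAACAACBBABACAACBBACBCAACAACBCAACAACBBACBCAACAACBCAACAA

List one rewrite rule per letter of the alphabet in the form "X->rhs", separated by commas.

  step 3 ⇒ step 4: BACAACBCAACAACBBACBCAACAACBCAACAABACAACBCAACAACBBACBCAACAACBCAACAA ⇒ BA·CAA·CB·CAA·CAA·CB·BA·CB·CAA·CAA·CB·CAA·CAA·CB·BA·BA·CAA·CB·BA·CB·CAA·CAA·CB·CAA·CAA·CB·BA·CB·CAA·CAA·CB·CAA·CAA·BA·CAA·CB·CAA·CAA·CB·BA·CB·CAA·CAA·CB·CAA·CAA·CB·BA·BA·CAA·CB·BA·CB·CAA·CAA·CB·CAA·CAA·CB·BA·CB·CAA·CAA·CB·CAA·CAA
    A ↦ CAA
    B ↦ BA
    C ↦ CB

A->CAA, B->BA, C->CB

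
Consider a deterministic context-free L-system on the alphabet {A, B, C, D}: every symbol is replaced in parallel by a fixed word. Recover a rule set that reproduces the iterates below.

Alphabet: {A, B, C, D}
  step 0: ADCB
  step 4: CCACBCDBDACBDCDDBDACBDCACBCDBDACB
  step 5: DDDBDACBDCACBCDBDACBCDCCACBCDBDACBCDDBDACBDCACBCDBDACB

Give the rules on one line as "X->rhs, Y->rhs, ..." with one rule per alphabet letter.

A->DB, B->ACB, C->D, D->C

  step 4 ⇒ step 5: CCACBCDBDACBDCDDBDACBDCACBCDBDACB ⇒ D·D·DB·D·ACB·D·C·ACB·C·DB·D·ACB·C·D·C·C·ACB·C·DB·D·ACB·C·D·DB·D·ACB·D·C·ACB·C·DB·D·ACB
    A ↦ DB
    B ↦ ACB
    C ↦ D
    D ↦ C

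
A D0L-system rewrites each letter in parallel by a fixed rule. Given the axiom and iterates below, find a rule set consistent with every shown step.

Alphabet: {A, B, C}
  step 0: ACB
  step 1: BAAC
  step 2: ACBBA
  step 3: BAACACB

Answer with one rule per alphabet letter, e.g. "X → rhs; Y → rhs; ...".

  step 2 ⇒ step 3: ACBBA ⇒ B·A·AC·AC·B
    A ↦ B
    B ↦ AC
    C ↦ A

A->B, B->AC, C->A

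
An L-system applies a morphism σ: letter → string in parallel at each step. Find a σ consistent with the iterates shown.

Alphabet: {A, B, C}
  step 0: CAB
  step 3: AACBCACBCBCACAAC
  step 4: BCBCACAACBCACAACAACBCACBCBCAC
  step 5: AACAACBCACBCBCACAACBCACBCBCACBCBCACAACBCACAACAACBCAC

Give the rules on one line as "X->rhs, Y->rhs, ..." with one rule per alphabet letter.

  step 4 ⇒ step 5: BCBCACAACBCACAACAACBCACBCBCAC ⇒ A·AC·A·AC·BC·AC·BC·BC·AC·A·AC·BC·AC·BC·BC·AC·BC·BC·AC·A·AC·BC·AC·A·AC·A·AC·BC·AC
    A ↦ BC
    B ↦ A
    C ↦ AC

A->BC, B->A, C->AC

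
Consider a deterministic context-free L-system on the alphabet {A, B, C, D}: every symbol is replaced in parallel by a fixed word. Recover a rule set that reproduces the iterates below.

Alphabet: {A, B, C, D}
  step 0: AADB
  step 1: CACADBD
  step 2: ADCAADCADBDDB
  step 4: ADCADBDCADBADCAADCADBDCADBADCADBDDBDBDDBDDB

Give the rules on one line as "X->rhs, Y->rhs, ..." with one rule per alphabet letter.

  step 1 ⇒ step 2: CACADBD ⇒ AD·CA·AD·CA·DB·D·DB
    A ↦ CA
    B ↦ D
    C ↦ AD
    D ↦ DB

A->CA, B->D, C->AD, D->DB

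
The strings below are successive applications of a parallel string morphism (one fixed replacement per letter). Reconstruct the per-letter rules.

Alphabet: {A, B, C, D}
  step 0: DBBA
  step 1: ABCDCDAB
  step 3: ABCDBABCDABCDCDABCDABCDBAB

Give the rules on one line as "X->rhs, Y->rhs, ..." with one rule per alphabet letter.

A->AB, B->CD, C->B, D->AB

  step 0 ⇒ step 1: DBBA ⇒ AB·CD·CD·AB
    A ↦ AB
    B ↦ CD
    D ↦ AB
    C ↦ B  (constrained at step 1)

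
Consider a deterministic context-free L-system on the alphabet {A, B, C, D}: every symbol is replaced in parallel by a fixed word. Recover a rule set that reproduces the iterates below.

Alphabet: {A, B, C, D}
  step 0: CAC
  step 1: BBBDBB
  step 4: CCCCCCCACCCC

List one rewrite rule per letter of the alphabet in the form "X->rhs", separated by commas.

  step 0 ⇒ step 1: CAC ⇒ BB·BD·BB
    A ↦ BD
    C ↦ BB
    B ↦ C  (constrained at step 1)
    D ↦ A  (constrained at step 1)

A->BD, B->C, C->BB, D->A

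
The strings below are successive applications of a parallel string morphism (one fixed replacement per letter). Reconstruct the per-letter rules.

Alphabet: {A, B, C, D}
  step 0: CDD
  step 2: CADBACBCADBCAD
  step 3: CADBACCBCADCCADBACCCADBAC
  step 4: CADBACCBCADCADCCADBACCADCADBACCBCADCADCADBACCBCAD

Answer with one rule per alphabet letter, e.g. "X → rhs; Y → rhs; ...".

  step 3 ⇒ step 4: CADBACCBCADCCADBACCCADBAC ⇒ CAD·B·AC·C·B·CAD·CAD·C·CAD·B·AC·CAD·CAD·B·AC·C·B·CAD·CAD·CAD·B·AC·C·B·CAD
    A ↦ B
    B ↦ C
    C ↦ CAD
    D ↦ AC

A->B, B->C, C->CAD, D->AC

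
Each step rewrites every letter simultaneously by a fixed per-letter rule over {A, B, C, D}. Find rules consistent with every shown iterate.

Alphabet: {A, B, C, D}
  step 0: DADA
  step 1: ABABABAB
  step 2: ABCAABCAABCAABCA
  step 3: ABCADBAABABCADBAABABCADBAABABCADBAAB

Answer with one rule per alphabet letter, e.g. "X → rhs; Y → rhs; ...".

  step 2 ⇒ step 3: ABCAABCAABCAABCA ⇒ AB·CA·DBA·AB·AB·CA·DBA·AB·AB·CA·DBA·AB·AB·CA·DBA·AB
    A ↦ AB
    B ↦ CA
    C ↦ DBA
  step 0 ⇒ step 1: DADA ⇒ AB·AB·AB·AB
    D ↦ AB

A->AB, B->CA, C->DBA, D->AB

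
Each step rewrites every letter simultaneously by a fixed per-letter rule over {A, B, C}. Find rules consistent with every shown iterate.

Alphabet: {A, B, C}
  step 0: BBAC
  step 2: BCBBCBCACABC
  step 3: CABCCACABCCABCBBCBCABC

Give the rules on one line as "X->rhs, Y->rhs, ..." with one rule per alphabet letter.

A->B, B->CA, C->BC

  step 2 ⇒ step 3: BCBBCBCACABC ⇒ CA·BC·CA·CA·BC·CA·BC·B·BC·B·CA·BC
    A ↦ B
    B ↦ CA
    C ↦ BC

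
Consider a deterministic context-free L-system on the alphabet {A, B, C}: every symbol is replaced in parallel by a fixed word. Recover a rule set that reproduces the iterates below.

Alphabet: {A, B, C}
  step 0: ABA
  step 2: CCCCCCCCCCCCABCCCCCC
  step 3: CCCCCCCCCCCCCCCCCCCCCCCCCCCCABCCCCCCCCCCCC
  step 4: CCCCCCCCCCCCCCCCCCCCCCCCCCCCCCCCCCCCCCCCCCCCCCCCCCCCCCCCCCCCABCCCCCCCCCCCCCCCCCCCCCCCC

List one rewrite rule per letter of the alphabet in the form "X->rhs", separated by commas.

A->CCC, B->CAB, C->CC

  step 3 ⇒ step 4: CCCCCCCCCCCCCCCCCCCCCCCCCCCCABCCCCCCCCCCCC ⇒ CC·CC·CC·CC·CC·CC·CC·CC·CC·CC·CC·CC·CC·CC·CC·CC·CC·CC·CC·CC·CC·CC·CC·CC·CC·CC·CC·CC·CCC·CAB·CC·CC·CC·CC·CC·CC·CC·CC·CC·CC·CC·CC
    A ↦ CCC
    B ↦ CAB
    C ↦ CC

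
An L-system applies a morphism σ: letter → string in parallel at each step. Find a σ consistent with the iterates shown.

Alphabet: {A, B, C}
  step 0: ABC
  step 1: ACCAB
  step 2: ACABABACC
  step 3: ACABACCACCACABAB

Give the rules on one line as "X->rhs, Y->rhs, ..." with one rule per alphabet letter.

  step 2 ⇒ step 3: ACABABACC ⇒ AC·AB·AC·C·AC·C·AC·AB·AB
    A ↦ AC
    B ↦ C
    C ↦ AB

A->AC, B->C, C->AB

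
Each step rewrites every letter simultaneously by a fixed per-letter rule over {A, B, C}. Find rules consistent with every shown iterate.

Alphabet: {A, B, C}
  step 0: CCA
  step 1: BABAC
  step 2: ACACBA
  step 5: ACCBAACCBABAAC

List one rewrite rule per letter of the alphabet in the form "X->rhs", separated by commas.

A->C, B->A, C->BA

  step 1 ⇒ step 2: BABAC ⇒ A·C·A·C·BA
    A ↦ C
    B ↦ A
    C ↦ BA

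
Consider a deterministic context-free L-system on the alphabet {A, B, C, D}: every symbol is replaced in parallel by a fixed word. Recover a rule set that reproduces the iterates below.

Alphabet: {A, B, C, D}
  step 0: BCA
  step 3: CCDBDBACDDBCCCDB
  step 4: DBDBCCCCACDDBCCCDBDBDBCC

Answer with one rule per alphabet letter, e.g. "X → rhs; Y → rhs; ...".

A->ACD, B->C, C->DB, D->C

  step 3 ⇒ step 4: CCDBDBACDDBCCCDB ⇒ DB·DB·C·C·C·C·ACD·DB·C·C·C·DB·DB·DB·C·C
    A ↦ ACD
    B ↦ C
    C ↦ DB
    D ↦ C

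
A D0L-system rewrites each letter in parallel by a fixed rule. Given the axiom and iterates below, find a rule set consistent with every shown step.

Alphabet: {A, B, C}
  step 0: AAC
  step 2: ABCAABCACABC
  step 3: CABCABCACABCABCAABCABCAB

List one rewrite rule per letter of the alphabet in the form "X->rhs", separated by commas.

A->CA, B->BC, C->AB

  step 2 ⇒ step 3: ABCAABCACABC ⇒ CA·BC·AB·CA·CA·BC·AB·CA·AB·CA·BC·AB
    A ↦ CA
    B ↦ BC
    C ↦ AB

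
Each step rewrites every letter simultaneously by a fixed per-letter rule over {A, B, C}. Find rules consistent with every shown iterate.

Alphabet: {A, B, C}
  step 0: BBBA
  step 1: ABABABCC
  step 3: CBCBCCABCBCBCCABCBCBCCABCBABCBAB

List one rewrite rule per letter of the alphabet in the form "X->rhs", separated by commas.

  step 0 ⇒ step 1: BBBA ⇒ AB·AB·AB·CC
    A ↦ CC
    B ↦ AB
    C ↦ CB  (constrained at step 1)

A->CC, B->AB, C->CB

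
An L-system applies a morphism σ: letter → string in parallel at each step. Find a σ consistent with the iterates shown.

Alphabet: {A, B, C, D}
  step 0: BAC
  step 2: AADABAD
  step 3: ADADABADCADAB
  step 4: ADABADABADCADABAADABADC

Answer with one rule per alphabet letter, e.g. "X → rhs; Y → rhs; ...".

A->AD, B->C, C->A, D->AB

  step 3 ⇒ step 4: ADADABADCADAB ⇒ AD·AB·AD·AB·AD·C·AD·AB·A·AD·AB·AD·C
    A ↦ AD
    B ↦ C
    C ↦ A
    D ↦ AB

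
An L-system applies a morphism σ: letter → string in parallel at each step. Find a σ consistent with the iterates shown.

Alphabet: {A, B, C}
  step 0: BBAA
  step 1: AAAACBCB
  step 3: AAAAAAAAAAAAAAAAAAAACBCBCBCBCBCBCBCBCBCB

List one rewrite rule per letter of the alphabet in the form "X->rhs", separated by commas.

  step 0 ⇒ step 1: BBAA ⇒ AA·AA·CB·CB
    A ↦ CB
    B ↦ AA
    C ↦ AAA  (constrained at step 1)

A->CB, B->AA, C->AAA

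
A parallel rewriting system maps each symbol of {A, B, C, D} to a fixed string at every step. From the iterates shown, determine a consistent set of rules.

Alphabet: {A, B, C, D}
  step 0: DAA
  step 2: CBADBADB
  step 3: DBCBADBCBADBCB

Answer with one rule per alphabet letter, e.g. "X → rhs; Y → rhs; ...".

  step 2 ⇒ step 3: CBADBADB ⇒ DB·CB·AD·B·CB·AD·B·CB
    A ↦ AD
    B ↦ CB
    C ↦ DB
    D ↦ B

A->AD, B->CB, C->DB, D->B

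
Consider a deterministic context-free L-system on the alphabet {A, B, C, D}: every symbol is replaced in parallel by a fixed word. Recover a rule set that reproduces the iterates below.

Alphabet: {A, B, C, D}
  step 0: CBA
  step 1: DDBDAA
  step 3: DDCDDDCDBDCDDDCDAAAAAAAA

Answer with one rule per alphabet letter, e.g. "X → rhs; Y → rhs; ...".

A->AA, B->BD, C->DD, D->CD

  step 0 ⇒ step 1: CBA ⇒ DD·BD·AA
    A ↦ AA
    B ↦ BD
    C ↦ DD
    D ↦ CD  (constrained at step 1)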